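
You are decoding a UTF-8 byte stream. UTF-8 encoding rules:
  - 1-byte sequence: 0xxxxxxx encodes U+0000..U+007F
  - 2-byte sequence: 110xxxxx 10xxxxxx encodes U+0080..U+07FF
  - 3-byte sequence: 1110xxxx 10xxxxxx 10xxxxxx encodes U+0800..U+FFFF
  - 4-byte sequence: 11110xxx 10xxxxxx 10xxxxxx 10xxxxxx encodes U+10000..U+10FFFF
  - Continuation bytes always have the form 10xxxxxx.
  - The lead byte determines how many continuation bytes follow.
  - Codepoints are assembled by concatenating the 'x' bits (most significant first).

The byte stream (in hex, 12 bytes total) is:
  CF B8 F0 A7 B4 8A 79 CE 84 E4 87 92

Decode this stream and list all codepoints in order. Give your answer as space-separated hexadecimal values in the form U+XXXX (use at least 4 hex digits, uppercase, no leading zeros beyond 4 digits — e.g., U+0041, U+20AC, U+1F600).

Byte[0]=CF: 2-byte lead, need 1 cont bytes. acc=0xF
Byte[1]=B8: continuation. acc=(acc<<6)|0x38=0x3F8
Completed: cp=U+03F8 (starts at byte 0)
Byte[2]=F0: 4-byte lead, need 3 cont bytes. acc=0x0
Byte[3]=A7: continuation. acc=(acc<<6)|0x27=0x27
Byte[4]=B4: continuation. acc=(acc<<6)|0x34=0x9F4
Byte[5]=8A: continuation. acc=(acc<<6)|0x0A=0x27D0A
Completed: cp=U+27D0A (starts at byte 2)
Byte[6]=79: 1-byte ASCII. cp=U+0079
Byte[7]=CE: 2-byte lead, need 1 cont bytes. acc=0xE
Byte[8]=84: continuation. acc=(acc<<6)|0x04=0x384
Completed: cp=U+0384 (starts at byte 7)
Byte[9]=E4: 3-byte lead, need 2 cont bytes. acc=0x4
Byte[10]=87: continuation. acc=(acc<<6)|0x07=0x107
Byte[11]=92: continuation. acc=(acc<<6)|0x12=0x41D2
Completed: cp=U+41D2 (starts at byte 9)

Answer: U+03F8 U+27D0A U+0079 U+0384 U+41D2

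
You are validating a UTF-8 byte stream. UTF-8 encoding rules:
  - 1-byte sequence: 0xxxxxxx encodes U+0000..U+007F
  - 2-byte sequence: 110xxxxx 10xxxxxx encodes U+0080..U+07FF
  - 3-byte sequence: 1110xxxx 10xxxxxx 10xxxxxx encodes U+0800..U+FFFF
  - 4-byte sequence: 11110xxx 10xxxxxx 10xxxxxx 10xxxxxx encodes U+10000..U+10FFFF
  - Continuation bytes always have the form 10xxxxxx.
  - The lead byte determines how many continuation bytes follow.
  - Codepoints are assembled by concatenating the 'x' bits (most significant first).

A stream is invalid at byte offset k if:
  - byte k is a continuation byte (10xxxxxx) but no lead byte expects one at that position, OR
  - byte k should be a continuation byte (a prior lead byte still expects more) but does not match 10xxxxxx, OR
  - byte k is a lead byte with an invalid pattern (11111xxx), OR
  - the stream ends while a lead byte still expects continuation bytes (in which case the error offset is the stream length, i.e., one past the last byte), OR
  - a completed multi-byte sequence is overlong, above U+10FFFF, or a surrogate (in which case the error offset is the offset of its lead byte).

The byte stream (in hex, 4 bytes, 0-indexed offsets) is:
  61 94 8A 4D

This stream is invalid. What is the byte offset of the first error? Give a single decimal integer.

Answer: 1

Derivation:
Byte[0]=61: 1-byte ASCII. cp=U+0061
Byte[1]=94: INVALID lead byte (not 0xxx/110x/1110/11110)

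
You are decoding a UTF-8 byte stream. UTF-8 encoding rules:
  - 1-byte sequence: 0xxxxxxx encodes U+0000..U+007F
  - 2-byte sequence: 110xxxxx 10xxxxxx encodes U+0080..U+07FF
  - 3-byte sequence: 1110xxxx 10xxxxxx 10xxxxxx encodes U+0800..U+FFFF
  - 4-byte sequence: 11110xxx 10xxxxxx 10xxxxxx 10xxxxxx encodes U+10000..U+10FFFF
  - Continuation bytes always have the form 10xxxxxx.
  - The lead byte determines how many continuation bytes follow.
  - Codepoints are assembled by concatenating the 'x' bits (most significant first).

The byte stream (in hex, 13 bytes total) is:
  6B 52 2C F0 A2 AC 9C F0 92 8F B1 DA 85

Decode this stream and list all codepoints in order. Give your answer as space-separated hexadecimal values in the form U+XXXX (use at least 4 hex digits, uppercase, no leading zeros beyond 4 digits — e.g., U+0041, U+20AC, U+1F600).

Answer: U+006B U+0052 U+002C U+22B1C U+123F1 U+0685

Derivation:
Byte[0]=6B: 1-byte ASCII. cp=U+006B
Byte[1]=52: 1-byte ASCII. cp=U+0052
Byte[2]=2C: 1-byte ASCII. cp=U+002C
Byte[3]=F0: 4-byte lead, need 3 cont bytes. acc=0x0
Byte[4]=A2: continuation. acc=(acc<<6)|0x22=0x22
Byte[5]=AC: continuation. acc=(acc<<6)|0x2C=0x8AC
Byte[6]=9C: continuation. acc=(acc<<6)|0x1C=0x22B1C
Completed: cp=U+22B1C (starts at byte 3)
Byte[7]=F0: 4-byte lead, need 3 cont bytes. acc=0x0
Byte[8]=92: continuation. acc=(acc<<6)|0x12=0x12
Byte[9]=8F: continuation. acc=(acc<<6)|0x0F=0x48F
Byte[10]=B1: continuation. acc=(acc<<6)|0x31=0x123F1
Completed: cp=U+123F1 (starts at byte 7)
Byte[11]=DA: 2-byte lead, need 1 cont bytes. acc=0x1A
Byte[12]=85: continuation. acc=(acc<<6)|0x05=0x685
Completed: cp=U+0685 (starts at byte 11)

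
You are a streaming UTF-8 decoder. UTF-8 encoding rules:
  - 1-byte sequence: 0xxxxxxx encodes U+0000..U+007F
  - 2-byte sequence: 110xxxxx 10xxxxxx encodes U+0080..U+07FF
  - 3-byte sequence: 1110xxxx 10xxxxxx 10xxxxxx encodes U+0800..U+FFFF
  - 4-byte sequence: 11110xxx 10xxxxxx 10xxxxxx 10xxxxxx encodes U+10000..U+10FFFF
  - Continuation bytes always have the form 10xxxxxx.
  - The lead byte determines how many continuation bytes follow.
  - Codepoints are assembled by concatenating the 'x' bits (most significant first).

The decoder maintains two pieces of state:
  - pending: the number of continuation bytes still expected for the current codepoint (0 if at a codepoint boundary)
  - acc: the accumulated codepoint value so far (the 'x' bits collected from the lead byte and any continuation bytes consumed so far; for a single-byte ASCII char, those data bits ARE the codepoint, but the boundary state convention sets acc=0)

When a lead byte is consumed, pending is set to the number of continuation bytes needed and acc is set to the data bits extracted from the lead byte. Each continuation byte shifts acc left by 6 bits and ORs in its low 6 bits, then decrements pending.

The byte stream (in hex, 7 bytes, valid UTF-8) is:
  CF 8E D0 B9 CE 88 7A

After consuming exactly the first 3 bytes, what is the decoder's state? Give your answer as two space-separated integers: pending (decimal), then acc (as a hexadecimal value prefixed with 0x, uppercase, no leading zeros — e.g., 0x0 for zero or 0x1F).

Answer: 1 0x10

Derivation:
Byte[0]=CF: 2-byte lead. pending=1, acc=0xF
Byte[1]=8E: continuation. acc=(acc<<6)|0x0E=0x3CE, pending=0
Byte[2]=D0: 2-byte lead. pending=1, acc=0x10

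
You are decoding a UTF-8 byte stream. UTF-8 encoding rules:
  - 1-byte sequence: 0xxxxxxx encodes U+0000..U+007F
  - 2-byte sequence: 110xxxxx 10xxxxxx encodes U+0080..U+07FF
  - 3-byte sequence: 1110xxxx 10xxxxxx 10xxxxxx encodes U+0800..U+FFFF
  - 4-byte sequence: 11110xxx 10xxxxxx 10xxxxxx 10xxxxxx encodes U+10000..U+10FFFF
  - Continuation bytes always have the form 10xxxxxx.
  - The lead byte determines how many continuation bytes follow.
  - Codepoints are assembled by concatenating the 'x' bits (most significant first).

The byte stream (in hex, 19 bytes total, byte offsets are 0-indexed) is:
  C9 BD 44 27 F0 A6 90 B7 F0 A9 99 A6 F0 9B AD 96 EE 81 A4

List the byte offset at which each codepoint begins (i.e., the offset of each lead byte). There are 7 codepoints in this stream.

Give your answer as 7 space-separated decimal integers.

Answer: 0 2 3 4 8 12 16

Derivation:
Byte[0]=C9: 2-byte lead, need 1 cont bytes. acc=0x9
Byte[1]=BD: continuation. acc=(acc<<6)|0x3D=0x27D
Completed: cp=U+027D (starts at byte 0)
Byte[2]=44: 1-byte ASCII. cp=U+0044
Byte[3]=27: 1-byte ASCII. cp=U+0027
Byte[4]=F0: 4-byte lead, need 3 cont bytes. acc=0x0
Byte[5]=A6: continuation. acc=(acc<<6)|0x26=0x26
Byte[6]=90: continuation. acc=(acc<<6)|0x10=0x990
Byte[7]=B7: continuation. acc=(acc<<6)|0x37=0x26437
Completed: cp=U+26437 (starts at byte 4)
Byte[8]=F0: 4-byte lead, need 3 cont bytes. acc=0x0
Byte[9]=A9: continuation. acc=(acc<<6)|0x29=0x29
Byte[10]=99: continuation. acc=(acc<<6)|0x19=0xA59
Byte[11]=A6: continuation. acc=(acc<<6)|0x26=0x29666
Completed: cp=U+29666 (starts at byte 8)
Byte[12]=F0: 4-byte lead, need 3 cont bytes. acc=0x0
Byte[13]=9B: continuation. acc=(acc<<6)|0x1B=0x1B
Byte[14]=AD: continuation. acc=(acc<<6)|0x2D=0x6ED
Byte[15]=96: continuation. acc=(acc<<6)|0x16=0x1BB56
Completed: cp=U+1BB56 (starts at byte 12)
Byte[16]=EE: 3-byte lead, need 2 cont bytes. acc=0xE
Byte[17]=81: continuation. acc=(acc<<6)|0x01=0x381
Byte[18]=A4: continuation. acc=(acc<<6)|0x24=0xE064
Completed: cp=U+E064 (starts at byte 16)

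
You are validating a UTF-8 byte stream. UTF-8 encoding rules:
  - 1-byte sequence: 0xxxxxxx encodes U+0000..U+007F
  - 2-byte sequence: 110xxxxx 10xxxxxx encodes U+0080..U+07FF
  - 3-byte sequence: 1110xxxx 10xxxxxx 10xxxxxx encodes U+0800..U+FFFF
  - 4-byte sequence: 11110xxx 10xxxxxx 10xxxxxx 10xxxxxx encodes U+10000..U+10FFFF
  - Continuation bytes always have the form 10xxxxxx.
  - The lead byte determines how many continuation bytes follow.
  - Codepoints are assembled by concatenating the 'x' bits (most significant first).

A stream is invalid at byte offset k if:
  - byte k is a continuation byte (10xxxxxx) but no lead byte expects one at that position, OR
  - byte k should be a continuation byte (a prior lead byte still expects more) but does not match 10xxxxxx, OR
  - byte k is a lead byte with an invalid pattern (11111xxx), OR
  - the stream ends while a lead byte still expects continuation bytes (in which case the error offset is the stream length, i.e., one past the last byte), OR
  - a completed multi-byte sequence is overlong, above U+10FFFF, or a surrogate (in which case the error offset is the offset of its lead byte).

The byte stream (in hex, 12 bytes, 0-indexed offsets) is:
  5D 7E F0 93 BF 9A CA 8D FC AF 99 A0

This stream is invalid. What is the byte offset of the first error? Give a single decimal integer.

Byte[0]=5D: 1-byte ASCII. cp=U+005D
Byte[1]=7E: 1-byte ASCII. cp=U+007E
Byte[2]=F0: 4-byte lead, need 3 cont bytes. acc=0x0
Byte[3]=93: continuation. acc=(acc<<6)|0x13=0x13
Byte[4]=BF: continuation. acc=(acc<<6)|0x3F=0x4FF
Byte[5]=9A: continuation. acc=(acc<<6)|0x1A=0x13FDA
Completed: cp=U+13FDA (starts at byte 2)
Byte[6]=CA: 2-byte lead, need 1 cont bytes. acc=0xA
Byte[7]=8D: continuation. acc=(acc<<6)|0x0D=0x28D
Completed: cp=U+028D (starts at byte 6)
Byte[8]=FC: INVALID lead byte (not 0xxx/110x/1110/11110)

Answer: 8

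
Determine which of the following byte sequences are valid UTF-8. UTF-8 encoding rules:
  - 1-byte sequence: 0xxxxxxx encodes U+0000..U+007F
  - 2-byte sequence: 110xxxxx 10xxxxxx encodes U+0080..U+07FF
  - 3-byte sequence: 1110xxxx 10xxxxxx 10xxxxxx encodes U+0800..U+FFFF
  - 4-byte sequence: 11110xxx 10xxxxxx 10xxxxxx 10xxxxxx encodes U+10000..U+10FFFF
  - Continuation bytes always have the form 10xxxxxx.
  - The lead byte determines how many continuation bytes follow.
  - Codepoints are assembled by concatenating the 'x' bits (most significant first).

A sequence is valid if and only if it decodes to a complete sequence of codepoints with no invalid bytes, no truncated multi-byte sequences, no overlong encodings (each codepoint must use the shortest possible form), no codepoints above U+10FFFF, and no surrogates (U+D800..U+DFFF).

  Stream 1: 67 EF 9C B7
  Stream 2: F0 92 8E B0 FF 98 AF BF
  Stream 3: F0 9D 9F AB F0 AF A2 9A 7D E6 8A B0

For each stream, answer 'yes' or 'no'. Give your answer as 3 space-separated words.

Answer: yes no yes

Derivation:
Stream 1: decodes cleanly. VALID
Stream 2: error at byte offset 4. INVALID
Stream 3: decodes cleanly. VALID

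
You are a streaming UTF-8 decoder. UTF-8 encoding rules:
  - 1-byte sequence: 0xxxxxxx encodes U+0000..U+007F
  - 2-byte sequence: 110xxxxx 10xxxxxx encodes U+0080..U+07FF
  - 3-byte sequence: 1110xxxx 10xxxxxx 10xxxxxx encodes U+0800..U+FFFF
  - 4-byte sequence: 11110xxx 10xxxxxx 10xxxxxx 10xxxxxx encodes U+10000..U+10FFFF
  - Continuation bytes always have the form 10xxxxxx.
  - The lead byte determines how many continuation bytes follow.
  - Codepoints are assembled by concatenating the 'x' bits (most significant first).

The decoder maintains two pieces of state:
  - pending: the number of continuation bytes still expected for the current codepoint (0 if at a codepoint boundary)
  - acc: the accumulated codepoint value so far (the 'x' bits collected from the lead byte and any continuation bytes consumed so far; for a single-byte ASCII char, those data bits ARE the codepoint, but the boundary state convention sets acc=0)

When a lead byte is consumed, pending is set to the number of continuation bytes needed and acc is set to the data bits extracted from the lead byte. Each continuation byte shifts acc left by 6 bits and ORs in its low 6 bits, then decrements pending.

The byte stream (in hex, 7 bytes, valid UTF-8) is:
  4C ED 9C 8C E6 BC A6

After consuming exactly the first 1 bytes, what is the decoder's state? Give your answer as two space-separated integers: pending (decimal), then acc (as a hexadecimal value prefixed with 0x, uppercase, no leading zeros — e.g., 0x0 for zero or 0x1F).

Answer: 0 0x0

Derivation:
Byte[0]=4C: 1-byte. pending=0, acc=0x0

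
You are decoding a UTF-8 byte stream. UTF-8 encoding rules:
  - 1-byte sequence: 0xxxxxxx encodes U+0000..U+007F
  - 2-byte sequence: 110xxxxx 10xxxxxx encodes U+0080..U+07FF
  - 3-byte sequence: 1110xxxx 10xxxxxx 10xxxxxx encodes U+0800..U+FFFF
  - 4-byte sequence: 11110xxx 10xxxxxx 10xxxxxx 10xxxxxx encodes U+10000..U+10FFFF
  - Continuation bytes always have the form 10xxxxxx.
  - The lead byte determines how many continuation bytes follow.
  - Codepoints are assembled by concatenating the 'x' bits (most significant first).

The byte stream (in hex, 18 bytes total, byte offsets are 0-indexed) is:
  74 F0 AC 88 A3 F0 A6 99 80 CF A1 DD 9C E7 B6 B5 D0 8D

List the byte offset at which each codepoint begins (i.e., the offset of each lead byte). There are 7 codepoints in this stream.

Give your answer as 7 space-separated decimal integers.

Answer: 0 1 5 9 11 13 16

Derivation:
Byte[0]=74: 1-byte ASCII. cp=U+0074
Byte[1]=F0: 4-byte lead, need 3 cont bytes. acc=0x0
Byte[2]=AC: continuation. acc=(acc<<6)|0x2C=0x2C
Byte[3]=88: continuation. acc=(acc<<6)|0x08=0xB08
Byte[4]=A3: continuation. acc=(acc<<6)|0x23=0x2C223
Completed: cp=U+2C223 (starts at byte 1)
Byte[5]=F0: 4-byte lead, need 3 cont bytes. acc=0x0
Byte[6]=A6: continuation. acc=(acc<<6)|0x26=0x26
Byte[7]=99: continuation. acc=(acc<<6)|0x19=0x999
Byte[8]=80: continuation. acc=(acc<<6)|0x00=0x26640
Completed: cp=U+26640 (starts at byte 5)
Byte[9]=CF: 2-byte lead, need 1 cont bytes. acc=0xF
Byte[10]=A1: continuation. acc=(acc<<6)|0x21=0x3E1
Completed: cp=U+03E1 (starts at byte 9)
Byte[11]=DD: 2-byte lead, need 1 cont bytes. acc=0x1D
Byte[12]=9C: continuation. acc=(acc<<6)|0x1C=0x75C
Completed: cp=U+075C (starts at byte 11)
Byte[13]=E7: 3-byte lead, need 2 cont bytes. acc=0x7
Byte[14]=B6: continuation. acc=(acc<<6)|0x36=0x1F6
Byte[15]=B5: continuation. acc=(acc<<6)|0x35=0x7DB5
Completed: cp=U+7DB5 (starts at byte 13)
Byte[16]=D0: 2-byte lead, need 1 cont bytes. acc=0x10
Byte[17]=8D: continuation. acc=(acc<<6)|0x0D=0x40D
Completed: cp=U+040D (starts at byte 16)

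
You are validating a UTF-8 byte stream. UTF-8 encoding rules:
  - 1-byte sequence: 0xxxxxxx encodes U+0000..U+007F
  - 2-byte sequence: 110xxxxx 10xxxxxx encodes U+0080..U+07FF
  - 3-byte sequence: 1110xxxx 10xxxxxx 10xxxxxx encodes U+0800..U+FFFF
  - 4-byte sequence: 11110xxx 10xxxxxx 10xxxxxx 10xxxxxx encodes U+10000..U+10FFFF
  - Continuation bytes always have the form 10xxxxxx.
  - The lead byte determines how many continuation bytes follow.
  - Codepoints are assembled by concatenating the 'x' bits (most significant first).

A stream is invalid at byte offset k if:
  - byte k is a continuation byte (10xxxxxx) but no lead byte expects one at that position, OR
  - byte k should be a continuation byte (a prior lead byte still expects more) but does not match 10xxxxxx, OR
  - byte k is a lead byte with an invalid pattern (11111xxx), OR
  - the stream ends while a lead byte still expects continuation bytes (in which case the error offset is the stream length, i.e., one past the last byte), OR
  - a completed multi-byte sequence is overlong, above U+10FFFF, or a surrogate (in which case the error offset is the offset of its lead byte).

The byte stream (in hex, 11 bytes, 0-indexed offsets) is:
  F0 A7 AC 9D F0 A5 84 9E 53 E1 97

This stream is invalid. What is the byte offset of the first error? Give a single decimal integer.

Byte[0]=F0: 4-byte lead, need 3 cont bytes. acc=0x0
Byte[1]=A7: continuation. acc=(acc<<6)|0x27=0x27
Byte[2]=AC: continuation. acc=(acc<<6)|0x2C=0x9EC
Byte[3]=9D: continuation. acc=(acc<<6)|0x1D=0x27B1D
Completed: cp=U+27B1D (starts at byte 0)
Byte[4]=F0: 4-byte lead, need 3 cont bytes. acc=0x0
Byte[5]=A5: continuation. acc=(acc<<6)|0x25=0x25
Byte[6]=84: continuation. acc=(acc<<6)|0x04=0x944
Byte[7]=9E: continuation. acc=(acc<<6)|0x1E=0x2511E
Completed: cp=U+2511E (starts at byte 4)
Byte[8]=53: 1-byte ASCII. cp=U+0053
Byte[9]=E1: 3-byte lead, need 2 cont bytes. acc=0x1
Byte[10]=97: continuation. acc=(acc<<6)|0x17=0x57
Byte[11]: stream ended, expected continuation. INVALID

Answer: 11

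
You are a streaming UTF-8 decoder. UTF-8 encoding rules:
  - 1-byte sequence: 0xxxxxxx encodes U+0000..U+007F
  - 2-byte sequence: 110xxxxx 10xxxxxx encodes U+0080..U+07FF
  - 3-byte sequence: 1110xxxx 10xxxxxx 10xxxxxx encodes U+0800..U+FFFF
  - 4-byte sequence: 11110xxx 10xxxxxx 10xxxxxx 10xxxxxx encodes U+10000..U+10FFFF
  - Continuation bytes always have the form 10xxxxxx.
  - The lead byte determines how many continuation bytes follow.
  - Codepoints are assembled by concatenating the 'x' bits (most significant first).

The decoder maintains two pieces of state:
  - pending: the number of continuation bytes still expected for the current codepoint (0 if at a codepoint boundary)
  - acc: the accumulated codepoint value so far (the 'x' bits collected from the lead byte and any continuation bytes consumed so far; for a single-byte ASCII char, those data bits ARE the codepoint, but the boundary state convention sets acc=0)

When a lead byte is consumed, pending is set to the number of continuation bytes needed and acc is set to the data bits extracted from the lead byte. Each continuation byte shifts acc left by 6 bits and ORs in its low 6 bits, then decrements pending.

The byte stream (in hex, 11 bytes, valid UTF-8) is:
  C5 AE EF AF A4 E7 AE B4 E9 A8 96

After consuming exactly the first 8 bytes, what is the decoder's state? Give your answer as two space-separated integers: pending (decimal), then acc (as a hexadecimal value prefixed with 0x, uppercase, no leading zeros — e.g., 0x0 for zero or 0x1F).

Answer: 0 0x7BB4

Derivation:
Byte[0]=C5: 2-byte lead. pending=1, acc=0x5
Byte[1]=AE: continuation. acc=(acc<<6)|0x2E=0x16E, pending=0
Byte[2]=EF: 3-byte lead. pending=2, acc=0xF
Byte[3]=AF: continuation. acc=(acc<<6)|0x2F=0x3EF, pending=1
Byte[4]=A4: continuation. acc=(acc<<6)|0x24=0xFBE4, pending=0
Byte[5]=E7: 3-byte lead. pending=2, acc=0x7
Byte[6]=AE: continuation. acc=(acc<<6)|0x2E=0x1EE, pending=1
Byte[7]=B4: continuation. acc=(acc<<6)|0x34=0x7BB4, pending=0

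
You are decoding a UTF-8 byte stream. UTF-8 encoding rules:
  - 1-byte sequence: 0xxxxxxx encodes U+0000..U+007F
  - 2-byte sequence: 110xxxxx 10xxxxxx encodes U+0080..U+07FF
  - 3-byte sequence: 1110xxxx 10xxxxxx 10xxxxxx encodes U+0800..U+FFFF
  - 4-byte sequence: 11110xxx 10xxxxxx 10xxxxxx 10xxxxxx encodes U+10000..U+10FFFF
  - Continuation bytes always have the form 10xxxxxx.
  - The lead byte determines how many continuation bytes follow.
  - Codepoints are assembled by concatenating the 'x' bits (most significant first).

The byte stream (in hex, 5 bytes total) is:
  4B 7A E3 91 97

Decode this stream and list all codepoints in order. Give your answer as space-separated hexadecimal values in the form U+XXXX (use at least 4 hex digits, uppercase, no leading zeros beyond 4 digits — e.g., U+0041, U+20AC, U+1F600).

Answer: U+004B U+007A U+3457

Derivation:
Byte[0]=4B: 1-byte ASCII. cp=U+004B
Byte[1]=7A: 1-byte ASCII. cp=U+007A
Byte[2]=E3: 3-byte lead, need 2 cont bytes. acc=0x3
Byte[3]=91: continuation. acc=(acc<<6)|0x11=0xD1
Byte[4]=97: continuation. acc=(acc<<6)|0x17=0x3457
Completed: cp=U+3457 (starts at byte 2)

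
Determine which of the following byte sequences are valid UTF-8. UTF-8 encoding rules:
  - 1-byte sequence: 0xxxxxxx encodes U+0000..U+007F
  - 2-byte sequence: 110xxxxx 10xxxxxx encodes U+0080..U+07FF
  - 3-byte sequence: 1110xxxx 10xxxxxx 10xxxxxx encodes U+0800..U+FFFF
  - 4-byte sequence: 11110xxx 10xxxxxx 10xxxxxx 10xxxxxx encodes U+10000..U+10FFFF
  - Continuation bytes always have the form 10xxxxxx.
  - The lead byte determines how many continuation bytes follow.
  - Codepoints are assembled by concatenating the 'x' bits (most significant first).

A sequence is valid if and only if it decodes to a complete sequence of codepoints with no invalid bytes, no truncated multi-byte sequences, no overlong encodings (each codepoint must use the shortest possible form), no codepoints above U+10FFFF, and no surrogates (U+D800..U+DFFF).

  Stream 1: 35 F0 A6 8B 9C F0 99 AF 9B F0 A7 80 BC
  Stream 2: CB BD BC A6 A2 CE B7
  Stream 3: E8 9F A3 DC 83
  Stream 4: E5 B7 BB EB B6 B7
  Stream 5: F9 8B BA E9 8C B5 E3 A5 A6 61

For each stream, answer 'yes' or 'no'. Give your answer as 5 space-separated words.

Answer: yes no yes yes no

Derivation:
Stream 1: decodes cleanly. VALID
Stream 2: error at byte offset 2. INVALID
Stream 3: decodes cleanly. VALID
Stream 4: decodes cleanly. VALID
Stream 5: error at byte offset 0. INVALID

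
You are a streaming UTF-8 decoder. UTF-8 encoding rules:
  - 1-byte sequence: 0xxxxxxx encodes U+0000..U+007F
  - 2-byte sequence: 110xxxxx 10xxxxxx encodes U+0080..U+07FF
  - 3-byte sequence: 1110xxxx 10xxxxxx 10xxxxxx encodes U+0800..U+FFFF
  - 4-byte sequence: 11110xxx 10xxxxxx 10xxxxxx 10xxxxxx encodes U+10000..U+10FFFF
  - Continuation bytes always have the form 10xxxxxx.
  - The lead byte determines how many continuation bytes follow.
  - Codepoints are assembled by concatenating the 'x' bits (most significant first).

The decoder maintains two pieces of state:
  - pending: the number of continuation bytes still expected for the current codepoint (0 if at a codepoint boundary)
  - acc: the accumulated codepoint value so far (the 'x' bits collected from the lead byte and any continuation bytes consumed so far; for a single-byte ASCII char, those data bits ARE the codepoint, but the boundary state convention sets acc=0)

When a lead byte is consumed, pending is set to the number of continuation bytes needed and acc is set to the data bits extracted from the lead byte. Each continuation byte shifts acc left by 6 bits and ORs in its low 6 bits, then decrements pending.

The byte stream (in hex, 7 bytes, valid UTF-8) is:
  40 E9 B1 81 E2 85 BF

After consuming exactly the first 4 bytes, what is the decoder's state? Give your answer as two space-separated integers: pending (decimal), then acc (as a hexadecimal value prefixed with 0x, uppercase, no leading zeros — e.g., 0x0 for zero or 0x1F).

Answer: 0 0x9C41

Derivation:
Byte[0]=40: 1-byte. pending=0, acc=0x0
Byte[1]=E9: 3-byte lead. pending=2, acc=0x9
Byte[2]=B1: continuation. acc=(acc<<6)|0x31=0x271, pending=1
Byte[3]=81: continuation. acc=(acc<<6)|0x01=0x9C41, pending=0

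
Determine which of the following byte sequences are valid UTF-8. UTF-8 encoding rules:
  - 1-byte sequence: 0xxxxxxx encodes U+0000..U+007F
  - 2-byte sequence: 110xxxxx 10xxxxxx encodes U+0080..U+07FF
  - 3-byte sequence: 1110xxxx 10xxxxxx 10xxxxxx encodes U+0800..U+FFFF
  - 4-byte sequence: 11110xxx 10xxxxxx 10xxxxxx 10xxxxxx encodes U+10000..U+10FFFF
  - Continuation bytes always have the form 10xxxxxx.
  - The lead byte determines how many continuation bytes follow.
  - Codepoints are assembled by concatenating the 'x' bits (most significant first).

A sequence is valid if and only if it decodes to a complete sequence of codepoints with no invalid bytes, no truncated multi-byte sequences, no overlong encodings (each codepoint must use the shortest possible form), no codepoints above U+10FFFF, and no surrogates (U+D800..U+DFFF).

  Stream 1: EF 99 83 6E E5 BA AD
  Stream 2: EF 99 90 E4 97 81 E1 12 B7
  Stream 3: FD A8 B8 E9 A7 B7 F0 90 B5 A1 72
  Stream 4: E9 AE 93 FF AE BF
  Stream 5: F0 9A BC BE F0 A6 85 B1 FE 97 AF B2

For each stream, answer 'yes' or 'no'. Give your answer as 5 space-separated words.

Answer: yes no no no no

Derivation:
Stream 1: decodes cleanly. VALID
Stream 2: error at byte offset 7. INVALID
Stream 3: error at byte offset 0. INVALID
Stream 4: error at byte offset 3. INVALID
Stream 5: error at byte offset 8. INVALID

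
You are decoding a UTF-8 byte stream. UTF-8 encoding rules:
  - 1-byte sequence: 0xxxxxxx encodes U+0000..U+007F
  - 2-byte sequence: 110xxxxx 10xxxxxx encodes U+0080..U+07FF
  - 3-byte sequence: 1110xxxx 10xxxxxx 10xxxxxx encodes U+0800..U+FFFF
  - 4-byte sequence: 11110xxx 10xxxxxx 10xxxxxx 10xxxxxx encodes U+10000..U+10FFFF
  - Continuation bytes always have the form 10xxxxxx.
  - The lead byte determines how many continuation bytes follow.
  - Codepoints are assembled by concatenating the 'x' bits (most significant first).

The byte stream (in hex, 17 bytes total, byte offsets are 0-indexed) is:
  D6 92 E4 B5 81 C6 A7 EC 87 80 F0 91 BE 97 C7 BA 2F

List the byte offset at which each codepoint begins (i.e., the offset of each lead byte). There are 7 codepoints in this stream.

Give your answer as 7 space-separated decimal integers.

Byte[0]=D6: 2-byte lead, need 1 cont bytes. acc=0x16
Byte[1]=92: continuation. acc=(acc<<6)|0x12=0x592
Completed: cp=U+0592 (starts at byte 0)
Byte[2]=E4: 3-byte lead, need 2 cont bytes. acc=0x4
Byte[3]=B5: continuation. acc=(acc<<6)|0x35=0x135
Byte[4]=81: continuation. acc=(acc<<6)|0x01=0x4D41
Completed: cp=U+4D41 (starts at byte 2)
Byte[5]=C6: 2-byte lead, need 1 cont bytes. acc=0x6
Byte[6]=A7: continuation. acc=(acc<<6)|0x27=0x1A7
Completed: cp=U+01A7 (starts at byte 5)
Byte[7]=EC: 3-byte lead, need 2 cont bytes. acc=0xC
Byte[8]=87: continuation. acc=(acc<<6)|0x07=0x307
Byte[9]=80: continuation. acc=(acc<<6)|0x00=0xC1C0
Completed: cp=U+C1C0 (starts at byte 7)
Byte[10]=F0: 4-byte lead, need 3 cont bytes. acc=0x0
Byte[11]=91: continuation. acc=(acc<<6)|0x11=0x11
Byte[12]=BE: continuation. acc=(acc<<6)|0x3E=0x47E
Byte[13]=97: continuation. acc=(acc<<6)|0x17=0x11F97
Completed: cp=U+11F97 (starts at byte 10)
Byte[14]=C7: 2-byte lead, need 1 cont bytes. acc=0x7
Byte[15]=BA: continuation. acc=(acc<<6)|0x3A=0x1FA
Completed: cp=U+01FA (starts at byte 14)
Byte[16]=2F: 1-byte ASCII. cp=U+002F

Answer: 0 2 5 7 10 14 16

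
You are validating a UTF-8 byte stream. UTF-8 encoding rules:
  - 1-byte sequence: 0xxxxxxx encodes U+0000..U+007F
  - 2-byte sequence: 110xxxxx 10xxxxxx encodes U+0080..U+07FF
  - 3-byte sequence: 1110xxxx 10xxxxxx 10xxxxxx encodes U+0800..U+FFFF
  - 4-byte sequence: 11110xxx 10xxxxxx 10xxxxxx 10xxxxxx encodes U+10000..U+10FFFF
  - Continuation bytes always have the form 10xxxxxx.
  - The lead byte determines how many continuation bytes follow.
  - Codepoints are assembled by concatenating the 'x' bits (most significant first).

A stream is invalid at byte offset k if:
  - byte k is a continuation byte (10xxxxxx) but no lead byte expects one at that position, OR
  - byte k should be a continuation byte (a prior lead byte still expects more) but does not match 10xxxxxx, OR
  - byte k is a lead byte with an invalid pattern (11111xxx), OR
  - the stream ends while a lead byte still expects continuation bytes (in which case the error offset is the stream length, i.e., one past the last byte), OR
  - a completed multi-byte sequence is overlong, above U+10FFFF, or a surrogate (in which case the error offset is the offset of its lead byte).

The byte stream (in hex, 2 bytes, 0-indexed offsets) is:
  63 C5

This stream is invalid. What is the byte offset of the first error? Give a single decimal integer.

Answer: 2

Derivation:
Byte[0]=63: 1-byte ASCII. cp=U+0063
Byte[1]=C5: 2-byte lead, need 1 cont bytes. acc=0x5
Byte[2]: stream ended, expected continuation. INVALID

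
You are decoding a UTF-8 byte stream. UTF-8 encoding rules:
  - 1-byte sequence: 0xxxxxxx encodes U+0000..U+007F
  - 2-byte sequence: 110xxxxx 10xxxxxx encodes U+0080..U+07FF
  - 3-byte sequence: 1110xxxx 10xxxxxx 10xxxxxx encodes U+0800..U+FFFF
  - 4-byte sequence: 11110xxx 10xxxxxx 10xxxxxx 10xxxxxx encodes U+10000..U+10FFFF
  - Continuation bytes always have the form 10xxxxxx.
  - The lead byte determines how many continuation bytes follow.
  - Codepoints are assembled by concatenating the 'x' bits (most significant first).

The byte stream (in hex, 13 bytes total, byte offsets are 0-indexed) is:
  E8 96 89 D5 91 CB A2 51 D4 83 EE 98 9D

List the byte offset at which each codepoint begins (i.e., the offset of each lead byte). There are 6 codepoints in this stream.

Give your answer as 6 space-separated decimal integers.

Byte[0]=E8: 3-byte lead, need 2 cont bytes. acc=0x8
Byte[1]=96: continuation. acc=(acc<<6)|0x16=0x216
Byte[2]=89: continuation. acc=(acc<<6)|0x09=0x8589
Completed: cp=U+8589 (starts at byte 0)
Byte[3]=D5: 2-byte lead, need 1 cont bytes. acc=0x15
Byte[4]=91: continuation. acc=(acc<<6)|0x11=0x551
Completed: cp=U+0551 (starts at byte 3)
Byte[5]=CB: 2-byte lead, need 1 cont bytes. acc=0xB
Byte[6]=A2: continuation. acc=(acc<<6)|0x22=0x2E2
Completed: cp=U+02E2 (starts at byte 5)
Byte[7]=51: 1-byte ASCII. cp=U+0051
Byte[8]=D4: 2-byte lead, need 1 cont bytes. acc=0x14
Byte[9]=83: continuation. acc=(acc<<6)|0x03=0x503
Completed: cp=U+0503 (starts at byte 8)
Byte[10]=EE: 3-byte lead, need 2 cont bytes. acc=0xE
Byte[11]=98: continuation. acc=(acc<<6)|0x18=0x398
Byte[12]=9D: continuation. acc=(acc<<6)|0x1D=0xE61D
Completed: cp=U+E61D (starts at byte 10)

Answer: 0 3 5 7 8 10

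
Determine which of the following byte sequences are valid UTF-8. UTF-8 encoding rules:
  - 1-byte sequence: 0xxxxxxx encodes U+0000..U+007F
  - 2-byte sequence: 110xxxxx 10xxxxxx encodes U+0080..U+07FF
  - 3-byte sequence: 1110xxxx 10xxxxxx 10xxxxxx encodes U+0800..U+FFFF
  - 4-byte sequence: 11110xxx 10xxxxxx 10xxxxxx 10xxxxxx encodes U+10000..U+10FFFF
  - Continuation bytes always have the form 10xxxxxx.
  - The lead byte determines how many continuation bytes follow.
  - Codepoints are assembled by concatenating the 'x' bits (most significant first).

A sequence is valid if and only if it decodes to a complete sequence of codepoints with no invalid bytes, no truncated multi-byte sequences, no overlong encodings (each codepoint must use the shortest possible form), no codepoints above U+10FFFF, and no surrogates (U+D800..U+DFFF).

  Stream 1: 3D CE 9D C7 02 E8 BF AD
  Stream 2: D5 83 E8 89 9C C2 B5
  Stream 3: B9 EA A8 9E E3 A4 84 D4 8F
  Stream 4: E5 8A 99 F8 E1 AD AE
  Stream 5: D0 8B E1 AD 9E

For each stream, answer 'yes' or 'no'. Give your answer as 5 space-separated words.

Stream 1: error at byte offset 4. INVALID
Stream 2: decodes cleanly. VALID
Stream 3: error at byte offset 0. INVALID
Stream 4: error at byte offset 3. INVALID
Stream 5: decodes cleanly. VALID

Answer: no yes no no yes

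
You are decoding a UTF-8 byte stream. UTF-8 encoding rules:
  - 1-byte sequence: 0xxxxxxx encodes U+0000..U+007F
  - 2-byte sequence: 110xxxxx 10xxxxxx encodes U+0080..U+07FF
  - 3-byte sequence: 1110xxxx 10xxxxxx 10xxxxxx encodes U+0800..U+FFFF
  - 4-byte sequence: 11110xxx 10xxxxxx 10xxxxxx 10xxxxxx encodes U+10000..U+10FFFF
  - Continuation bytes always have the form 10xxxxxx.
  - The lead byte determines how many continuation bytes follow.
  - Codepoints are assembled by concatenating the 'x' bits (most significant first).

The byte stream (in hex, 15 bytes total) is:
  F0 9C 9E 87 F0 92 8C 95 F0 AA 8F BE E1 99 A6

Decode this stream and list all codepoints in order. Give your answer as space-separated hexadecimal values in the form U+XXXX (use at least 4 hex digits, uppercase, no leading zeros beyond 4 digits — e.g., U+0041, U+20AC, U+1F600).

Answer: U+1C787 U+12315 U+2A3FE U+1666

Derivation:
Byte[0]=F0: 4-byte lead, need 3 cont bytes. acc=0x0
Byte[1]=9C: continuation. acc=(acc<<6)|0x1C=0x1C
Byte[2]=9E: continuation. acc=(acc<<6)|0x1E=0x71E
Byte[3]=87: continuation. acc=(acc<<6)|0x07=0x1C787
Completed: cp=U+1C787 (starts at byte 0)
Byte[4]=F0: 4-byte lead, need 3 cont bytes. acc=0x0
Byte[5]=92: continuation. acc=(acc<<6)|0x12=0x12
Byte[6]=8C: continuation. acc=(acc<<6)|0x0C=0x48C
Byte[7]=95: continuation. acc=(acc<<6)|0x15=0x12315
Completed: cp=U+12315 (starts at byte 4)
Byte[8]=F0: 4-byte lead, need 3 cont bytes. acc=0x0
Byte[9]=AA: continuation. acc=(acc<<6)|0x2A=0x2A
Byte[10]=8F: continuation. acc=(acc<<6)|0x0F=0xA8F
Byte[11]=BE: continuation. acc=(acc<<6)|0x3E=0x2A3FE
Completed: cp=U+2A3FE (starts at byte 8)
Byte[12]=E1: 3-byte lead, need 2 cont bytes. acc=0x1
Byte[13]=99: continuation. acc=(acc<<6)|0x19=0x59
Byte[14]=A6: continuation. acc=(acc<<6)|0x26=0x1666
Completed: cp=U+1666 (starts at byte 12)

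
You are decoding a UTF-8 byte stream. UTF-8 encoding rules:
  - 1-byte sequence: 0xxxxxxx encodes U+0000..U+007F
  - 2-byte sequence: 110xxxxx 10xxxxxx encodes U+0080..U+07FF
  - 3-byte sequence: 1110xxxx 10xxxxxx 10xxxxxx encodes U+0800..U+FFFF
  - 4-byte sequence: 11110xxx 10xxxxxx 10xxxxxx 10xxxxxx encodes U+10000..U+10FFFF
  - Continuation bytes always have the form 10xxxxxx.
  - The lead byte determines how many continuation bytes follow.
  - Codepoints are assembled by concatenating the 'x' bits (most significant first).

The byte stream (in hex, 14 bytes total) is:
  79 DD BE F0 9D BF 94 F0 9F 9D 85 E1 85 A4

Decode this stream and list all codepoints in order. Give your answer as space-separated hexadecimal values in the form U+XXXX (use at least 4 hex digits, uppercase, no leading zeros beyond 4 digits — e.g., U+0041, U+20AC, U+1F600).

Byte[0]=79: 1-byte ASCII. cp=U+0079
Byte[1]=DD: 2-byte lead, need 1 cont bytes. acc=0x1D
Byte[2]=BE: continuation. acc=(acc<<6)|0x3E=0x77E
Completed: cp=U+077E (starts at byte 1)
Byte[3]=F0: 4-byte lead, need 3 cont bytes. acc=0x0
Byte[4]=9D: continuation. acc=(acc<<6)|0x1D=0x1D
Byte[5]=BF: continuation. acc=(acc<<6)|0x3F=0x77F
Byte[6]=94: continuation. acc=(acc<<6)|0x14=0x1DFD4
Completed: cp=U+1DFD4 (starts at byte 3)
Byte[7]=F0: 4-byte lead, need 3 cont bytes. acc=0x0
Byte[8]=9F: continuation. acc=(acc<<6)|0x1F=0x1F
Byte[9]=9D: continuation. acc=(acc<<6)|0x1D=0x7DD
Byte[10]=85: continuation. acc=(acc<<6)|0x05=0x1F745
Completed: cp=U+1F745 (starts at byte 7)
Byte[11]=E1: 3-byte lead, need 2 cont bytes. acc=0x1
Byte[12]=85: continuation. acc=(acc<<6)|0x05=0x45
Byte[13]=A4: continuation. acc=(acc<<6)|0x24=0x1164
Completed: cp=U+1164 (starts at byte 11)

Answer: U+0079 U+077E U+1DFD4 U+1F745 U+1164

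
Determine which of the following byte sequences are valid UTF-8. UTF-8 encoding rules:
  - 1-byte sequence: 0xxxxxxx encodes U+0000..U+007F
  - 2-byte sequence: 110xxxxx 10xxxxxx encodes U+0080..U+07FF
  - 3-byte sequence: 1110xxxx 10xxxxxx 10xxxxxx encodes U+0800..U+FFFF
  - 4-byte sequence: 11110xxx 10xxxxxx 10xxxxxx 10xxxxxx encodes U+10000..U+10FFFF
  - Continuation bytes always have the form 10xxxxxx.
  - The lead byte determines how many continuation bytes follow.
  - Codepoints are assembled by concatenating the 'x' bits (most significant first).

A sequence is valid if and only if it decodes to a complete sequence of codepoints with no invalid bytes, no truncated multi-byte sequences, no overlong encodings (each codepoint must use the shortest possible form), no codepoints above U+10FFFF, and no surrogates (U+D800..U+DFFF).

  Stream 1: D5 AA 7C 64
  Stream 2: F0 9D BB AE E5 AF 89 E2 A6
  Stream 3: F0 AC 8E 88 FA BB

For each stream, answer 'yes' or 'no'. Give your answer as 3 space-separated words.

Stream 1: decodes cleanly. VALID
Stream 2: error at byte offset 9. INVALID
Stream 3: error at byte offset 4. INVALID

Answer: yes no no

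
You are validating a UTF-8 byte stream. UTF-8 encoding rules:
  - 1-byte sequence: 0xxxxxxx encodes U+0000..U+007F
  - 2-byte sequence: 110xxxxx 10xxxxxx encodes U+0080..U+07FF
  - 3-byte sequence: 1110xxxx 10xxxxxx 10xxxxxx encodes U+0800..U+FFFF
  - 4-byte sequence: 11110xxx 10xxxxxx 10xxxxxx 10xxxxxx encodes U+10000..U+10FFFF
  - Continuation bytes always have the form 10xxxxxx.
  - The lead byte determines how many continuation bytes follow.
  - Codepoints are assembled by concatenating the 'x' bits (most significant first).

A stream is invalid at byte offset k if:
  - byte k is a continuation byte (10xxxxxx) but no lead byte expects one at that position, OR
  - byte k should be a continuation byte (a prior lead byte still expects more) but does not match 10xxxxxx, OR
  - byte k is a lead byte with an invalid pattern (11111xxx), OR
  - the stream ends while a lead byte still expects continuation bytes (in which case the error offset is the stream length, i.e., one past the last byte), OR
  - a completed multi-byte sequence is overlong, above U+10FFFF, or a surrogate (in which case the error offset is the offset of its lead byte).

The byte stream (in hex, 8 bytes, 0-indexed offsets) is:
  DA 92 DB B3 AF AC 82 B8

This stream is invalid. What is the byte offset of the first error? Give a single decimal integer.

Answer: 4

Derivation:
Byte[0]=DA: 2-byte lead, need 1 cont bytes. acc=0x1A
Byte[1]=92: continuation. acc=(acc<<6)|0x12=0x692
Completed: cp=U+0692 (starts at byte 0)
Byte[2]=DB: 2-byte lead, need 1 cont bytes. acc=0x1B
Byte[3]=B3: continuation. acc=(acc<<6)|0x33=0x6F3
Completed: cp=U+06F3 (starts at byte 2)
Byte[4]=AF: INVALID lead byte (not 0xxx/110x/1110/11110)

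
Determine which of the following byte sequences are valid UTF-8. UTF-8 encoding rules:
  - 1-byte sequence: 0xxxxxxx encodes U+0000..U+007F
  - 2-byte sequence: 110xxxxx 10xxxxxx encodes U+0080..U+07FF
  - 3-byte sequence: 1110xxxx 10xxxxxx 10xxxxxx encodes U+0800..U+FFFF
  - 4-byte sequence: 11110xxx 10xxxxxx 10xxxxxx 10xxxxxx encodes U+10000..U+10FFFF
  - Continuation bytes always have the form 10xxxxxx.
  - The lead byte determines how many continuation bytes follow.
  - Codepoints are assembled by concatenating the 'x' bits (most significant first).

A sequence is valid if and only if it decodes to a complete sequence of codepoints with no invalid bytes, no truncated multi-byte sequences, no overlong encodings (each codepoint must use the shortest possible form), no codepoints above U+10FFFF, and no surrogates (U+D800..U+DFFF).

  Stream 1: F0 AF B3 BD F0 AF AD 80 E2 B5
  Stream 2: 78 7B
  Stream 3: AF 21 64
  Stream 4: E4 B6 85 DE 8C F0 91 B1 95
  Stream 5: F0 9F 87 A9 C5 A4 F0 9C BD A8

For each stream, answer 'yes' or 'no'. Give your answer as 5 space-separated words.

Stream 1: error at byte offset 10. INVALID
Stream 2: decodes cleanly. VALID
Stream 3: error at byte offset 0. INVALID
Stream 4: decodes cleanly. VALID
Stream 5: decodes cleanly. VALID

Answer: no yes no yes yes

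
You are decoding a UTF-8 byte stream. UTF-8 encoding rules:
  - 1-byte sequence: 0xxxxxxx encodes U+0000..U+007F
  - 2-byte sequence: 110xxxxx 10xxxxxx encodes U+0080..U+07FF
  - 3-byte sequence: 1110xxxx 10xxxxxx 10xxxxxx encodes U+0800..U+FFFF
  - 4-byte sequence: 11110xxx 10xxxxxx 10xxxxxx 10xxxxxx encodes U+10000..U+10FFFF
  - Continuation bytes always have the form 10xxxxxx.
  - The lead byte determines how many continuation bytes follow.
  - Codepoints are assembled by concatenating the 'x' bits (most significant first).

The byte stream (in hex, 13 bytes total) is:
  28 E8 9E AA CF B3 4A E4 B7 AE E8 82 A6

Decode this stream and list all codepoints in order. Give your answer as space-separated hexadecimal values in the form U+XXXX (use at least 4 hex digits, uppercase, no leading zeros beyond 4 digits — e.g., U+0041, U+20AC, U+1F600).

Byte[0]=28: 1-byte ASCII. cp=U+0028
Byte[1]=E8: 3-byte lead, need 2 cont bytes. acc=0x8
Byte[2]=9E: continuation. acc=(acc<<6)|0x1E=0x21E
Byte[3]=AA: continuation. acc=(acc<<6)|0x2A=0x87AA
Completed: cp=U+87AA (starts at byte 1)
Byte[4]=CF: 2-byte lead, need 1 cont bytes. acc=0xF
Byte[5]=B3: continuation. acc=(acc<<6)|0x33=0x3F3
Completed: cp=U+03F3 (starts at byte 4)
Byte[6]=4A: 1-byte ASCII. cp=U+004A
Byte[7]=E4: 3-byte lead, need 2 cont bytes. acc=0x4
Byte[8]=B7: continuation. acc=(acc<<6)|0x37=0x137
Byte[9]=AE: continuation. acc=(acc<<6)|0x2E=0x4DEE
Completed: cp=U+4DEE (starts at byte 7)
Byte[10]=E8: 3-byte lead, need 2 cont bytes. acc=0x8
Byte[11]=82: continuation. acc=(acc<<6)|0x02=0x202
Byte[12]=A6: continuation. acc=(acc<<6)|0x26=0x80A6
Completed: cp=U+80A6 (starts at byte 10)

Answer: U+0028 U+87AA U+03F3 U+004A U+4DEE U+80A6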